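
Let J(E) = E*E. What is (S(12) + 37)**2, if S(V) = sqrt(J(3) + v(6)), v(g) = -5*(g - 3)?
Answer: (37 + I*sqrt(6))**2 ≈ 1363.0 + 181.26*I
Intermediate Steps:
v(g) = 15 - 5*g (v(g) = -5*(-3 + g) = 15 - 5*g)
J(E) = E**2
S(V) = I*sqrt(6) (S(V) = sqrt(3**2 + (15 - 5*6)) = sqrt(9 + (15 - 30)) = sqrt(9 - 15) = sqrt(-6) = I*sqrt(6))
(S(12) + 37)**2 = (I*sqrt(6) + 37)**2 = (37 + I*sqrt(6))**2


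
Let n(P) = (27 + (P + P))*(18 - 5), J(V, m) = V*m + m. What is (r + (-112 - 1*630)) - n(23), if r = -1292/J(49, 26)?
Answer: -549898/325 ≈ -1692.0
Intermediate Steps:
J(V, m) = m + V*m
n(P) = 351 + 26*P (n(P) = (27 + 2*P)*13 = 351 + 26*P)
r = -323/325 (r = -1292*1/(26*(1 + 49)) = -1292/(26*50) = -1292/1300 = -1292*1/1300 = -323/325 ≈ -0.99385)
(r + (-112 - 1*630)) - n(23) = (-323/325 + (-112 - 1*630)) - (351 + 26*23) = (-323/325 + (-112 - 630)) - (351 + 598) = (-323/325 - 742) - 1*949 = -241473/325 - 949 = -549898/325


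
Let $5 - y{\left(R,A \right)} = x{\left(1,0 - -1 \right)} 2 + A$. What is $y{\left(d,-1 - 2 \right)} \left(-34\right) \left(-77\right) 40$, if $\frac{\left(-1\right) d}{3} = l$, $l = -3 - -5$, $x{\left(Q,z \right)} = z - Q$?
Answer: $837760$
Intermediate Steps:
$l = 2$ ($l = -3 + 5 = 2$)
$d = -6$ ($d = \left(-3\right) 2 = -6$)
$y{\left(R,A \right)} = 5 - A$ ($y{\left(R,A \right)} = 5 - \left(\left(\left(0 - -1\right) - 1\right) 2 + A\right) = 5 - \left(\left(\left(0 + 1\right) - 1\right) 2 + A\right) = 5 - \left(\left(1 - 1\right) 2 + A\right) = 5 - \left(0 \cdot 2 + A\right) = 5 - \left(0 + A\right) = 5 - A$)
$y{\left(d,-1 - 2 \right)} \left(-34\right) \left(-77\right) 40 = \left(5 - \left(-1 - 2\right)\right) \left(-34\right) \left(-77\right) 40 = \left(5 - -3\right) \left(-34\right) \left(-77\right) 40 = \left(5 + 3\right) \left(-34\right) \left(-77\right) 40 = 8 \left(-34\right) \left(-77\right) 40 = \left(-272\right) \left(-77\right) 40 = 20944 \cdot 40 = 837760$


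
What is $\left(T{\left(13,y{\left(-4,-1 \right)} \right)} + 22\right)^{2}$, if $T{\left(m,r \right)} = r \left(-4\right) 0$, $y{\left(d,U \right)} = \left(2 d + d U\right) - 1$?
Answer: $484$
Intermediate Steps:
$y{\left(d,U \right)} = -1 + 2 d + U d$ ($y{\left(d,U \right)} = \left(2 d + U d\right) - 1 = -1 + 2 d + U d$)
$T{\left(m,r \right)} = 0$ ($T{\left(m,r \right)} = - 4 r 0 = 0$)
$\left(T{\left(13,y{\left(-4,-1 \right)} \right)} + 22\right)^{2} = \left(0 + 22\right)^{2} = 22^{2} = 484$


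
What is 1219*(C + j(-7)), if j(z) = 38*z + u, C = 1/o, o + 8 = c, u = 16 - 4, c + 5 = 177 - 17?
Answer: -45513803/147 ≈ -3.0962e+5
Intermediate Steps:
c = 155 (c = -5 + (177 - 17) = -5 + 160 = 155)
u = 12
o = 147 (o = -8 + 155 = 147)
C = 1/147 ≈ 0.0068027
j(z) = 12 + 38*z (j(z) = 38*z + 12 = 12 + 38*z)
1219*(C + j(-7)) = 1219*(1/147 + (12 + 38*(-7))) = 1219*(1/147 + (12 - 266)) = 1219*(1/147 - 254) = 1219*(-37337/147) = -45513803/147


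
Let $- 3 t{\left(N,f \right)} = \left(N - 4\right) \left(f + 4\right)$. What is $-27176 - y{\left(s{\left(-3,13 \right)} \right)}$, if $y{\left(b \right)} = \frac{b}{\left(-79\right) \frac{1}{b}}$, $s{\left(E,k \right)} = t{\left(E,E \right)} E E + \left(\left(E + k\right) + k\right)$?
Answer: $- \frac{2144968}{79} \approx -27152.0$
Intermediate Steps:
$t{\left(N,f \right)} = - \frac{\left(-4 + N\right) \left(4 + f\right)}{3}$ ($t{\left(N,f \right)} = - \frac{\left(N - 4\right) \left(f + 4\right)}{3} = - \frac{\left(-4 + N\right) \left(4 + f\right)}{3}$)
$s{\left(E,k \right)} = E + 2 k + E^{2} \left(\frac{16}{3} - \frac{E^{2}}{3}\right)$ ($s{\left(E,k \right)} = \left(\frac{16}{3} - \frac{4 E}{3} + \frac{4 E}{3} - \frac{E E}{3}\right) E E + \left(\left(E + k\right) + k\right) = \left(\frac{16}{3} - \frac{4 E}{3} + \frac{4 E}{3} - \frac{E^{2}}{3}\right) E E + \left(E + 2 k\right) = \left(\frac{16}{3} - \frac{E^{2}}{3}\right) E E + \left(E + 2 k\right) = E \left(\frac{16}{3} - \frac{E^{2}}{3}\right) E + \left(E + 2 k\right) = E^{2} \left(\frac{16}{3} - \frac{E^{2}}{3}\right) + \left(E + 2 k\right) = E + 2 k + E^{2} \left(\frac{16}{3} - \frac{E^{2}}{3}\right)$)
$y{\left(b \right)} = - \frac{b^{2}}{79}$ ($y{\left(b \right)} = b \left(- \frac{b}{79}\right) = - \frac{b^{2}}{79}$)
$-27176 - y{\left(s{\left(-3,13 \right)} \right)} = -27176 - - \frac{\left(-3 + 2 \cdot 13 + \frac{\left(-3\right)^{2} \left(16 - \left(-3\right)^{2}\right)}{3}\right)^{2}}{79} = -27176 - - \frac{\left(-3 + 26 + \frac{1}{3} \cdot 9 \left(16 - 9\right)\right)^{2}}{79} = -27176 - - \frac{\left(-3 + 26 + \frac{1}{3} \cdot 9 \cdot 7\right)^{2}}{79} = -27176 - - \frac{\left(-3 + 26 + 21\right)^{2}}{79} = -27176 - - \frac{44^{2}}{79} = -27176 - \left(- \frac{1}{79}\right) 1936 = -27176 - - \frac{1936}{79} = -27176 + \frac{1936}{79} = - \frac{2144968}{79}$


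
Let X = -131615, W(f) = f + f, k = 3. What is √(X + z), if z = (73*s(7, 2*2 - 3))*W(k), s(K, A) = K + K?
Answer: I*√125483 ≈ 354.24*I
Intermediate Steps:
s(K, A) = 2*K
W(f) = 2*f
z = 6132 (z = (73*(2*7))*(2*3) = (73*14)*6 = 1022*6 = 6132)
√(X + z) = √(-131615 + 6132) = √(-125483) = I*√125483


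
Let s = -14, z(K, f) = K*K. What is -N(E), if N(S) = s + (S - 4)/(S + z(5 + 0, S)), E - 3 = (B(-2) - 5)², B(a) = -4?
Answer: 1446/109 ≈ 13.266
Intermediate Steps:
z(K, f) = K²
E = 84 (E = 3 + (-4 - 5)² = 3 + (-9)² = 3 + 81 = 84)
N(S) = -14 + (-4 + S)/(25 + S) (N(S) = -14 + (S - 4)/(S + (5 + 0)²) = -14 + (-4 + S)/(S + 5²) = -14 + (-4 + S)/(S + 25) = -14 + (-4 + S)/(25 + S))
-N(E) = -(-354 - 13*84)/(25 + 84) = -(-354 - 1092)/109 = -(-1446)/109 = -1*(-1446/109) = 1446/109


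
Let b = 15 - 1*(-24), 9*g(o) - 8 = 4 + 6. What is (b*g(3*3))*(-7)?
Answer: -546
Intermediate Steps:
g(o) = 2 (g(o) = 8/9 + (4 + 6)/9 = 8/9 + (⅑)*10 = 8/9 + 10/9 = 2)
b = 39 (b = 15 + 24 = 39)
(b*g(3*3))*(-7) = (39*2)*(-7) = 78*(-7) = -546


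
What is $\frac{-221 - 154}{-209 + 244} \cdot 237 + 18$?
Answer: $- \frac{17649}{7} \approx -2521.3$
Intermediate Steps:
$\frac{-221 - 154}{-209 + 244} \cdot 237 + 18 = - \frac{375}{35} \cdot 237 + 18 = \left(-375\right) \frac{1}{35} \cdot 237 + 18 = \left(- \frac{75}{7}\right) 237 + 18 = - \frac{17775}{7} + 18 = - \frac{17649}{7}$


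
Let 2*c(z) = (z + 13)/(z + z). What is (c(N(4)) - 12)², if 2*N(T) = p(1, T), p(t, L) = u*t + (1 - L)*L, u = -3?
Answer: 534361/3600 ≈ 148.43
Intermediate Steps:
p(t, L) = -3*t + L*(1 - L) (p(t, L) = -3*t + (1 - L)*L = -3*t + L*(1 - L))
N(T) = -3/2 + T/2 - T²/2 (N(T) = (T - T² - 3*1)/2 = (T - T² - 3)/2 = (-3 + T - T²)/2 = -3/2 + T/2 - T²/2)
c(z) = (13 + z)/(4*z) (c(z) = ((z + 13)/(z + z))/2 = ((13 + z)/((2*z)))/2 = ((13 + z)*(1/(2*z)))/2 = ((13 + z)/(2*z))/2 = (13 + z)/(4*z))
(c(N(4)) - 12)² = ((13 + (-3/2 + (½)*4 - ½*4²))/(4*(-3/2 + (½)*4 - ½*4²)) - 12)² = ((13 + (-3/2 + 2 - ½*16))/(4*(-3/2 + 2 - ½*16)) - 12)² = ((13 + (-3/2 + 2 - 8))/(4*(-3/2 + 2 - 8)) - 12)² = ((13 - 15/2)/(4*(-15/2)) - 12)² = ((¼)*(-2/15)*(11/2) - 12)² = (-11/60 - 12)² = (-731/60)² = 534361/3600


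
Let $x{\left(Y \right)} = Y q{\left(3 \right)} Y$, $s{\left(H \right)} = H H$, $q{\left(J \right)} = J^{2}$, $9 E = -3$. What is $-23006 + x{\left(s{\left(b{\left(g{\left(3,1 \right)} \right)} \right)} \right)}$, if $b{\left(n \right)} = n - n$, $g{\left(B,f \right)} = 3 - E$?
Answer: $-23006$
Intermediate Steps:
$E = - \frac{1}{3}$ ($E = \frac{1}{9} \left(-3\right) = - \frac{1}{3} \approx -0.33333$)
$g{\left(B,f \right)} = \frac{10}{3}$ ($g{\left(B,f \right)} = 3 - - \frac{1}{3} = 3 + \frac{1}{3} = \frac{10}{3}$)
$b{\left(n \right)} = 0$
$s{\left(H \right)} = H^{2}$
$x{\left(Y \right)} = 9 Y^{2}$ ($x{\left(Y \right)} = Y 3^{2} Y = Y 9 Y = 9 Y Y = 9 Y^{2}$)
$-23006 + x{\left(s{\left(b{\left(g{\left(3,1 \right)} \right)} \right)} \right)} = -23006 + 9 \left(0^{2}\right)^{2} = -23006 + 9 \cdot 0^{2} = -23006 + 9 \cdot 0 = -23006 + 0 = -23006$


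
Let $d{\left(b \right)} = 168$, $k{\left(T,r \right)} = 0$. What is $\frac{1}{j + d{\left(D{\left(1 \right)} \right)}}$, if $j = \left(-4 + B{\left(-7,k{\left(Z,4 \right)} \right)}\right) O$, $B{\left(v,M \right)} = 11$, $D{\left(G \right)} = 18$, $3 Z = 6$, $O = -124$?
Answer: $- \frac{1}{700} \approx -0.0014286$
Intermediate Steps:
$Z = 2$ ($Z = \frac{1}{3} \cdot 6 = 2$)
$j = -868$ ($j = \left(-4 + 11\right) \left(-124\right) = 7 \left(-124\right) = -868$)
$\frac{1}{j + d{\left(D{\left(1 \right)} \right)}} = \frac{1}{-868 + 168} = \frac{1}{-700} = - \frac{1}{700}$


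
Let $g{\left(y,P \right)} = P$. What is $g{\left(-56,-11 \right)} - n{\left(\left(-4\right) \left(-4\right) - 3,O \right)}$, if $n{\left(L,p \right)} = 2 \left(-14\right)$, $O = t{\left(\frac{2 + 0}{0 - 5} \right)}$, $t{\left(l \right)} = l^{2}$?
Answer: $17$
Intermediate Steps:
$O = \frac{4}{25}$ ($O = \left(\frac{2 + 0}{0 - 5}\right)^{2} = \left(\frac{2}{-5}\right)^{2} = \left(2 \left(- \frac{1}{5}\right)\right)^{2} = \left(- \frac{2}{5}\right)^{2} = \frac{4}{25} \approx 0.16$)
$n{\left(L,p \right)} = -28$
$g{\left(-56,-11 \right)} - n{\left(\left(-4\right) \left(-4\right) - 3,O \right)} = -11 - -28 = -11 + 28 = 17$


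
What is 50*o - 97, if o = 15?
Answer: 653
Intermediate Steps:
50*o - 97 = 50*15 - 97 = 750 - 97 = 653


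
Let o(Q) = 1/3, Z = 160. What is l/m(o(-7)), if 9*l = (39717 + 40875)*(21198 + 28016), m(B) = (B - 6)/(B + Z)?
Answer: -635922834976/51 ≈ -1.2469e+10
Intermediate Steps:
o(Q) = ⅓
m(B) = (-6 + B)/(160 + B) (m(B) = (B - 6)/(B + 160) = (-6 + B)/(160 + B))
l = 1322084896/3 (l = ((39717 + 40875)*(21198 + 28016))/9 = (80592*49214)/9 = (⅑)*3966254688 = 1322084896/3 ≈ 4.4069e+8)
l/m(o(-7)) = 1322084896/(3*(((-6 + ⅓)/(160 + ⅓)))) = 1322084896/(3*((-17/3/(481/3)))) = 1322084896/(3*(((3/481)*(-17/3)))) = 1322084896/(3*(-17/481)) = (1322084896/3)*(-481/17) = -635922834976/51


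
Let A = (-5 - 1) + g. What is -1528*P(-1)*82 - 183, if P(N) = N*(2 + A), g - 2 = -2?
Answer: -501367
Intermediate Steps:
g = 0 (g = 2 - 2 = 0)
A = -6 (A = (-5 - 1) + 0 = -6 + 0 = -6)
P(N) = -4*N (P(N) = N*(2 - 6) = N*(-4) = -4*N)
-1528*P(-1)*82 - 183 = -1528*(-4*(-1))*82 - 183 = -6112*82 - 183 = -1528*328 - 183 = -501184 - 183 = -501367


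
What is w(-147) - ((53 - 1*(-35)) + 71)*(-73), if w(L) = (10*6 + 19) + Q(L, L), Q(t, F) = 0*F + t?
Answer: 11539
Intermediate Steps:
Q(t, F) = t (Q(t, F) = 0 + t = t)
w(L) = 79 + L (w(L) = (10*6 + 19) + L = (60 + 19) + L = 79 + L)
w(-147) - ((53 - 1*(-35)) + 71)*(-73) = (79 - 147) - ((53 - 1*(-35)) + 71)*(-73) = -68 - ((53 + 35) + 71)*(-73) = -68 - (88 + 71)*(-73) = -68 - 159*(-73) = -68 - 1*(-11607) = -68 + 11607 = 11539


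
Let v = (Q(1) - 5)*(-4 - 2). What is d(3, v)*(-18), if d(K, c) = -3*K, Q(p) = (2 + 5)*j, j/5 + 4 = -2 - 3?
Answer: 162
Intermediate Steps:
j = -45 (j = -20 + 5*(-2 - 3) = -20 + 5*(-5) = -20 - 25 = -45)
Q(p) = -315 (Q(p) = (2 + 5)*(-45) = 7*(-45) = -315)
v = 1920 (v = (-315 - 5)*(-4 - 2) = -320*(-6) = 1920)
d(3, v)*(-18) = -3*3*(-18) = -9*(-18) = 162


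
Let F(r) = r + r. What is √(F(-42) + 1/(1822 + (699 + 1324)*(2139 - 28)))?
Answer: I*√61330711981605/854475 ≈ 9.1651*I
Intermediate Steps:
F(r) = 2*r
√(F(-42) + 1/(1822 + (699 + 1324)*(2139 - 28))) = √(2*(-42) + 1/(1822 + (699 + 1324)*(2139 - 28))) = √(-84 + 1/(1822 + 2023*2111)) = √(-84 + 1/(1822 + 4270553)) = √(-84 + 1/4272375) = √(-358879499/4272375) = I*√61330711981605/854475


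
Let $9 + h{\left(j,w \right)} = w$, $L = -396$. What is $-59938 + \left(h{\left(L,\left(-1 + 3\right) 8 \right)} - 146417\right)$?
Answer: $-206348$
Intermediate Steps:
$h{\left(j,w \right)} = -9 + w$
$-59938 + \left(h{\left(L,\left(-1 + 3\right) 8 \right)} - 146417\right) = -59938 - \left(146426 - \left(-1 + 3\right) 8\right) = -59938 + \left(\left(-9 + 2 \cdot 8\right) - 146417\right) = -59938 + \left(\left(-9 + 16\right) - 146417\right) = -59938 + \left(7 - 146417\right) = -59938 - 146410 = -206348$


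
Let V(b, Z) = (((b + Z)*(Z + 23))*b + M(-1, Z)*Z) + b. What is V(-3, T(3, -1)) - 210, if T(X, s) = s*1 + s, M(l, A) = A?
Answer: 106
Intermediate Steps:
T(X, s) = 2*s (T(X, s) = s + s = 2*s)
V(b, Z) = b + Z**2 + b*(23 + Z)*(Z + b) (V(b, Z) = (((b + Z)*(Z + 23))*b + Z*Z) + b = (((Z + b)*(23 + Z))*b + Z**2) + b = (((23 + Z)*(Z + b))*b + Z**2) + b = (b*(23 + Z)*(Z + b) + Z**2) + b = (Z**2 + b*(23 + Z)*(Z + b)) + b = b + Z**2 + b*(23 + Z)*(Z + b))
V(-3, T(3, -1)) - 210 = (-3 + (2*(-1))**2 + 23*(-3)**2 + (2*(-1))*(-3)**2 - 3*(2*(-1))**2 + 23*(2*(-1))*(-3)) - 210 = (-3 + (-2)**2 + 23*9 - 2*9 - 3*(-2)**2 + 23*(-2)*(-3)) - 210 = (-3 + 4 + 207 - 18 - 3*4 + 138) - 210 = (-3 + 4 + 207 - 18 - 12 + 138) - 210 = 316 - 210 = 106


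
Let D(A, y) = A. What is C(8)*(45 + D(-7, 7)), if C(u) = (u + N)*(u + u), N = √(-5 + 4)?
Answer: 4864 + 608*I ≈ 4864.0 + 608.0*I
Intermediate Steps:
N = I (N = √(-1) = I ≈ 1.0*I)
C(u) = 2*u*(I + u) (C(u) = (u + I)*(u + u) = (I + u)*(2*u) = 2*u*(I + u))
C(8)*(45 + D(-7, 7)) = (2*8*(I + 8))*(45 - 7) = (2*8*(8 + I))*38 = (128 + 16*I)*38 = 4864 + 608*I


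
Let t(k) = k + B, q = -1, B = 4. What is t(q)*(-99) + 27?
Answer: -270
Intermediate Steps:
t(k) = 4 + k (t(k) = k + 4 = 4 + k)
t(q)*(-99) + 27 = (4 - 1)*(-99) + 27 = 3*(-99) + 27 = -297 + 27 = -270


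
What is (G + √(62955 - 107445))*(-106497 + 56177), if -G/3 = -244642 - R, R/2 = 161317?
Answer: -85635984960 - 50320*I*√44490 ≈ -8.5636e+10 - 1.0614e+7*I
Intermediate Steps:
R = 322634 (R = 2*161317 = 322634)
G = 1701828 (G = -3*(-244642 - 1*322634) = -3*(-244642 - 322634) = -3*(-567276) = 1701828)
(G + √(62955 - 107445))*(-106497 + 56177) = (1701828 + √(62955 - 107445))*(-106497 + 56177) = (1701828 + √(-44490))*(-50320) = (1701828 + I*√44490)*(-50320) = -85635984960 - 50320*I*√44490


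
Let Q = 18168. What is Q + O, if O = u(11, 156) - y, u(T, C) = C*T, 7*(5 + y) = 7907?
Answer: 131316/7 ≈ 18759.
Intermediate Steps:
y = 7872/7 (y = -5 + (1/7)*7907 = -5 + 7907/7 = 7872/7 ≈ 1124.6)
O = 4140/7 (O = 156*11 - 1*7872/7 = 1716 - 7872/7 = 4140/7 ≈ 591.43)
Q + O = 18168 + 4140/7 = 131316/7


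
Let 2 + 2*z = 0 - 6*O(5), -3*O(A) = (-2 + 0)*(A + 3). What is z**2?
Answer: 289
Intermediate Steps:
O(A) = 2 + 2*A/3 (O(A) = -(-2 + 0)*(A + 3)/3 = -(-2)*(3 + A)/3 = -(-6 - 2*A)/3 = 2 + 2*A/3)
z = -17 (z = -1 + (0 - 6*(2 + (2/3)*5))/2 = -1 + (0 - 6*(2 + 10/3))/2 = -1 + (0 - 6*16/3)/2 = -1 + (0 - 32)/2 = -1 + (1/2)*(-32) = -1 - 16 = -17)
z**2 = (-17)**2 = 289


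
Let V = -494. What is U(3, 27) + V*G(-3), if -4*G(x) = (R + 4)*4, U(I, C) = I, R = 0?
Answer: 1979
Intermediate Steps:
G(x) = -4 (G(x) = -(0 + 4)*4/4 = -4)
U(3, 27) + V*G(-3) = 3 - 494*(-4) = 3 + 1976 = 1979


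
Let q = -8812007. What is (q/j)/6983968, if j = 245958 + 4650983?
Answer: -8812007/34200079241888 ≈ -2.5766e-7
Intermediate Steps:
j = 4896941
(q/j)/6983968 = -8812007/4896941/6983968 = -8812007*1/4896941*(1/6983968) = -8812007/4896941*1/6983968 = -8812007/34200079241888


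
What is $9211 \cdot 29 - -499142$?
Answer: $766261$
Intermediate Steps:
$9211 \cdot 29 - -499142 = 267119 + 499142 = 766261$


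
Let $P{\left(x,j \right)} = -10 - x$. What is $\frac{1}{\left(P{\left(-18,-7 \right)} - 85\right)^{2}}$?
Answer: $\frac{1}{5929} \approx 0.00016866$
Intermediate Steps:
$\frac{1}{\left(P{\left(-18,-7 \right)} - 85\right)^{2}} = \frac{1}{\left(\left(-10 - -18\right) - 85\right)^{2}} = \frac{1}{\left(\left(-10 + 18\right) - 85\right)^{2}} = \frac{1}{\left(8 - 85\right)^{2}} = \frac{1}{\left(-77\right)^{2}} = \frac{1}{5929}$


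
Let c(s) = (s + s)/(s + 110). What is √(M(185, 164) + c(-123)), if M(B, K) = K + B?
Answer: √62179/13 ≈ 19.181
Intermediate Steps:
M(B, K) = B + K
c(s) = 2*s/(110 + s) (c(s) = (2*s)/(110 + s) = 2*s/(110 + s))
√(M(185, 164) + c(-123)) = √((185 + 164) + 2*(-123)/(110 - 123)) = √(349 + 2*(-123)/(-13)) = √(349 + 2*(-123)*(-1/13)) = √(349 + 246/13) = √(4783/13) = √62179/13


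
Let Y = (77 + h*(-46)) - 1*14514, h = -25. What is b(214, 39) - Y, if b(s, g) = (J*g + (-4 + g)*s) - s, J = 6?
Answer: 20797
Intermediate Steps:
Y = -13287 (Y = (77 - 25*(-46)) - 1*14514 = (77 + 1150) - 14514 = 1227 - 14514 = -13287)
b(s, g) = -s + 6*g + s*(-4 + g) (b(s, g) = (6*g + (-4 + g)*s) - s = (6*g + s*(-4 + g)) - s = -s + 6*g + s*(-4 + g))
b(214, 39) - Y = (-5*214 + 6*39 + 39*214) - 1*(-13287) = (-1070 + 234 + 8346) + 13287 = 7510 + 13287 = 20797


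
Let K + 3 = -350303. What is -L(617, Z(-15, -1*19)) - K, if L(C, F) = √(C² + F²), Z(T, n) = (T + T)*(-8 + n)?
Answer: 350306 - √1036789 ≈ 3.4929e+5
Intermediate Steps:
K = -350306 (K = -3 - 350303 = -350306)
Z(T, n) = 2*T*(-8 + n) (Z(T, n) = (2*T)*(-8 + n) = 2*T*(-8 + n))
-L(617, Z(-15, -1*19)) - K = -√(617² + (2*(-15)*(-8 - 1*19))²) - 1*(-350306) = -√(380689 + (2*(-15)*(-8 - 19))²) + 350306 = -√(380689 + (2*(-15)*(-27))²) + 350306 = -√(380689 + 810²) + 350306 = -√(380689 + 656100) + 350306 = -√1036789 + 350306 = 350306 - √1036789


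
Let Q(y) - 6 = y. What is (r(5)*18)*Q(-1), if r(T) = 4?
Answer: 360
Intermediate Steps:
Q(y) = 6 + y
(r(5)*18)*Q(-1) = (4*18)*(6 - 1) = 72*5 = 360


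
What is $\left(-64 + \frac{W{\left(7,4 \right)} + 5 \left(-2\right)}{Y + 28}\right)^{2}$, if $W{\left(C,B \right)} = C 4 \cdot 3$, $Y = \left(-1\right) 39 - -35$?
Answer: $\frac{534361}{144} \approx 3710.8$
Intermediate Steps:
$Y = -4$ ($Y = -39 + 35 = -4$)
$W{\left(C,B \right)} = 12 C$ ($W{\left(C,B \right)} = 4 C 3 = 12 C$)
$\left(-64 + \frac{W{\left(7,4 \right)} + 5 \left(-2\right)}{Y + 28}\right)^{2} = \left(-64 + \frac{12 \cdot 7 + 5 \left(-2\right)}{-4 + 28}\right)^{2} = \left(-64 + \frac{84 - 10}{24}\right)^{2} = \left(-64 + 74 \cdot \frac{1}{24}\right)^{2} = \left(-64 + \frac{37}{12}\right)^{2} = \left(- \frac{731}{12}\right)^{2} = \frac{534361}{144}$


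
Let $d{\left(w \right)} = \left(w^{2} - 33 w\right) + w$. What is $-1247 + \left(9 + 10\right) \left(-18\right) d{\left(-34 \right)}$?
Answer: $-768695$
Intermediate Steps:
$d{\left(w \right)} = w^{2} - 32 w$
$-1247 + \left(9 + 10\right) \left(-18\right) d{\left(-34 \right)} = -1247 + \left(9 + 10\right) \left(-18\right) \left(- 34 \left(-32 - 34\right)\right) = -1247 + 19 \left(-18\right) \left(\left(-34\right) \left(-66\right)\right) = -1247 - 767448 = -768695$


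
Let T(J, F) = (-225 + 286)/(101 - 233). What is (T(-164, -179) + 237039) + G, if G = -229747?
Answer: 962483/132 ≈ 7291.5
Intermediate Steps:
T(J, F) = -61/132 (T(J, F) = 61/(-132) = 61*(-1/132) = -61/132)
(T(-164, -179) + 237039) + G = (-61/132 + 237039) - 229747 = 31289087/132 - 229747 = 962483/132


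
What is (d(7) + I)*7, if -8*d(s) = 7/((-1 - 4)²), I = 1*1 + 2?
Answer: 4151/200 ≈ 20.755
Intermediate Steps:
I = 3 (I = 1 + 2 = 3)
d(s) = -7/200 (d(s) = -7/(8*((-1 - 4)²)) = -7/(8*((-5)²)) = -7/(8*25) = -⅛*7/25 = -7/200)
(d(7) + I)*7 = (-7/200 + 3)*7 = (593/200)*7 = 4151/200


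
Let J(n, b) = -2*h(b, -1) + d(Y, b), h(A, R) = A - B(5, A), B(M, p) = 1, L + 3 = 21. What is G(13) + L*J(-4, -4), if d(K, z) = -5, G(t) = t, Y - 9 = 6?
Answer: 103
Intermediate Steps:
Y = 15 (Y = 9 + 6 = 15)
L = 18 (L = -3 + 21 = 18)
h(A, R) = -1 + A (h(A, R) = A - 1*1 = A - 1 = -1 + A)
J(n, b) = -3 - 2*b (J(n, b) = -2*(-1 + b) - 5 = (2 - 2*b) - 5 = -3 - 2*b)
G(13) + L*J(-4, -4) = 13 + 18*(-3 - 2*(-4)) = 13 + 18*(-3 + 8) = 13 + 18*5 = 13 + 90 = 103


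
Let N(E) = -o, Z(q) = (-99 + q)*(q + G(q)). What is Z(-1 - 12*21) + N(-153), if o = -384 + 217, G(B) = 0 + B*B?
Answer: -22441945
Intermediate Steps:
G(B) = B² (G(B) = 0 + B² = B²)
o = -167
Z(q) = (-99 + q)*(q + q²)
N(E) = 167 (N(E) = -1*(-167) = 167)
Z(-1 - 12*21) + N(-153) = (-1 - 12*21)*(-99 + (-1 - 12*21)² - 98*(-1 - 12*21)) + 167 = (-1 - 252)*(-99 + (-1 - 252)² - 98*(-1 - 252)) + 167 = -253*(-99 + (-253)² - 98*(-253)) + 167 = -253*(-99 + 64009 + 24794) + 167 = -253*88704 + 167 = -22442112 + 167 = -22441945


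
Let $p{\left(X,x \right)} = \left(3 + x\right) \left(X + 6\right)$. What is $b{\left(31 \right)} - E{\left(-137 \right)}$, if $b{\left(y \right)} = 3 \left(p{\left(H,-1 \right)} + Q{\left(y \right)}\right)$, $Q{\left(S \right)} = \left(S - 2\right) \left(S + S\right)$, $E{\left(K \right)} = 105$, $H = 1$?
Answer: $5331$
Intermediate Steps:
$p{\left(X,x \right)} = \left(3 + x\right) \left(6 + X\right)$
$Q{\left(S \right)} = 2 S \left(-2 + S\right)$ ($Q{\left(S \right)} = \left(-2 + S\right) 2 S = 2 S \left(-2 + S\right)$)
$b{\left(y \right)} = 42 + 6 y \left(-2 + y\right)$ ($b{\left(y \right)} = 3 \left(\left(18 + 3 \cdot 1 + 6 \left(-1\right) + 1 \left(-1\right)\right) + 2 y \left(-2 + y\right)\right) = 3 \left(\left(18 + 3 - 6 - 1\right) + 2 y \left(-2 + y\right)\right) = 3 \left(14 + 2 y \left(-2 + y\right)\right) = 42 + 6 y \left(-2 + y\right)$)
$b{\left(31 \right)} - E{\left(-137 \right)} = \left(42 + 6 \cdot 31 \left(-2 + 31\right)\right) - 105 = \left(42 + 6 \cdot 31 \cdot 29\right) - 105 = \left(42 + 5394\right) - 105 = 5436 - 105 = 5331$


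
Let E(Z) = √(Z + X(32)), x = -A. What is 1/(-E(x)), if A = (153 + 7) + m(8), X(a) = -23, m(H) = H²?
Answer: I*√247/247 ≈ 0.063628*I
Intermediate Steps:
A = 224 (A = (153 + 7) + 8² = 160 + 64 = 224)
x = -224 (x = -1*224 = -224)
E(Z) = √(-23 + Z) (E(Z) = √(Z - 23) = √(-23 + Z))
1/(-E(x)) = 1/(-√(-23 - 224)) = 1/(-√(-247)) = 1/(-I*√247) = I*√247/247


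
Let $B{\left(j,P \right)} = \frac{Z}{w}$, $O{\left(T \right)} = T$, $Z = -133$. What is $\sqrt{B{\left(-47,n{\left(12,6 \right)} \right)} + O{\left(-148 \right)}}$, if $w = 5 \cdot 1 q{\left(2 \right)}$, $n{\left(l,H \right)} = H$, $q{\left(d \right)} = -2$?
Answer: $\frac{i \sqrt{13470}}{10} \approx 11.606 i$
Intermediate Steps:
$w = -10$ ($w = 5 \cdot 1 \left(-2\right) = 5 \left(-2\right) = -10$)
$B{\left(j,P \right)} = \frac{133}{10}$ ($B{\left(j,P \right)} = - \frac{133}{-10} = \left(-133\right) \left(- \frac{1}{10}\right) = \frac{133}{10}$)
$\sqrt{B{\left(-47,n{\left(12,6 \right)} \right)} + O{\left(-148 \right)}} = \sqrt{\frac{133}{10} - 148} = \sqrt{- \frac{1347}{10}} = \frac{i \sqrt{13470}}{10}$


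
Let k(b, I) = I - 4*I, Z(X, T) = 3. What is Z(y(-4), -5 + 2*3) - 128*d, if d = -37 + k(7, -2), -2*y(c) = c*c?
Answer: 3971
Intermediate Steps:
y(c) = -c²/2 (y(c) = -c*c/2 = -c²/2)
k(b, I) = -3*I
d = -31 (d = -37 - 3*(-2) = -37 + 6 = -31)
Z(y(-4), -5 + 2*3) - 128*d = 3 - 128*(-31) = 3 + 3968 = 3971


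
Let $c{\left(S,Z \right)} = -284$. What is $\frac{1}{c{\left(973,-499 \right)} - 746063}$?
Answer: $- \frac{1}{746347} \approx -1.3399 \cdot 10^{-6}$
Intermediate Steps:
$\frac{1}{c{\left(973,-499 \right)} - 746063} = \frac{1}{-284 - 746063} = \frac{1}{-746347} = - \frac{1}{746347}$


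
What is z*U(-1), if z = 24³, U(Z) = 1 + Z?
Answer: 0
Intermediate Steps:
z = 13824
z*U(-1) = 13824*(1 - 1) = 13824*0 = 0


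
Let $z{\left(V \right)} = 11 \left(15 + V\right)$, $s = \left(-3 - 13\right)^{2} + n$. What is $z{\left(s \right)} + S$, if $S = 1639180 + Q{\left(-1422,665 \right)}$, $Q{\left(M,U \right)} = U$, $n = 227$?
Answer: $1645323$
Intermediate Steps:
$S = 1639845$ ($S = 1639180 + 665 = 1639845$)
$s = 483$ ($s = \left(-3 - 13\right)^{2} + 227 = \left(-16\right)^{2} + 227 = 256 + 227 = 483$)
$z{\left(V \right)} = 165 + 11 V$
$z{\left(s \right)} + S = \left(165 + 11 \cdot 483\right) + 1639845 = \left(165 + 5313\right) + 1639845 = 5478 + 1639845 = 1645323$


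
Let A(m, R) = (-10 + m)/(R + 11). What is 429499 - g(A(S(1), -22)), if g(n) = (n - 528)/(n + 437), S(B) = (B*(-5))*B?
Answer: 2071049971/4822 ≈ 4.2950e+5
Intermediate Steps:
S(B) = -5*B² (S(B) = (-5*B)*B = -5*B²)
A(m, R) = (-10 + m)/(11 + R)
g(n) = (-528 + n)/(437 + n)
429499 - g(A(S(1), -22)) = 429499 - (-528 + (-10 - 5*1²)/(11 - 22))/(437 + (-10 - 5*1²)/(11 - 22)) = 429499 - (-528 + (-10 - 5*1)/(-11))/(437 + (-10 - 5*1)/(-11)) = 429499 - (-528 - (-10 - 5)/11)/(437 - (-10 - 5)/11) = 429499 - (-528 - 1/11*(-15))/(437 - 1/11*(-15)) = 429499 - (-528 + 15/11)/(437 + 15/11) = 429499 - (-5793)/(4822/11*11) = 429499 - 11*(-5793)/(4822*11) = 429499 - 1*(-5793/4822) = 429499 + 5793/4822 = 2071049971/4822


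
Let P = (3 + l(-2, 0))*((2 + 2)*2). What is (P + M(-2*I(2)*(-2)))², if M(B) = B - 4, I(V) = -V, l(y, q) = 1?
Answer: 400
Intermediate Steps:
M(B) = -4 + B
P = 32 (P = (3 + 1)*((2 + 2)*2) = 4*(4*2) = 4*8 = 32)
(P + M(-2*I(2)*(-2)))² = (32 + (-4 - (-2)*2*(-2)))² = (32 + (-4 - 2*(-2)*(-2)))² = (32 + (-4 + 4*(-2)))² = (32 + (-4 - 8))² = (32 - 12)² = 20² = 400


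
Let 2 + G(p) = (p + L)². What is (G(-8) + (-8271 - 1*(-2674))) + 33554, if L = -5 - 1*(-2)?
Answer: 28076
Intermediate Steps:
L = -3 (L = -5 + 2 = -3)
G(p) = -2 + (-3 + p)² (G(p) = -2 + (p - 3)² = -2 + (-3 + p)²)
(G(-8) + (-8271 - 1*(-2674))) + 33554 = ((-2 + (-3 - 8)²) + (-8271 - 1*(-2674))) + 33554 = ((-2 + (-11)²) + (-8271 + 2674)) + 33554 = ((-2 + 121) - 5597) + 33554 = (119 - 5597) + 33554 = -5478 + 33554 = 28076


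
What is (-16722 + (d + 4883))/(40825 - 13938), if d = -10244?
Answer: -22083/26887 ≈ -0.82133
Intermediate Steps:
(-16722 + (d + 4883))/(40825 - 13938) = (-16722 + (-10244 + 4883))/(40825 - 13938) = (-16722 - 5361)/26887 = -22083*1/26887 = -22083/26887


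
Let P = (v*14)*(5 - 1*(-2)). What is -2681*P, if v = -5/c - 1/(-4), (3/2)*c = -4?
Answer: -2233273/4 ≈ -5.5832e+5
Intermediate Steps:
c = -8/3 (c = (⅔)*(-4) = -8/3 ≈ -2.6667)
v = 17/8 (v = -5/(-8/3) - 1/(-4) = -5*(-3/8) - 1*(-¼) = 15/8 + ¼ = 17/8 ≈ 2.1250)
P = 833/4 (P = ((17/8)*14)*(5 - 1*(-2)) = 119*(5 + 2)/4 = (119/4)*7 = 833/4 ≈ 208.25)
-2681*P = -2681*833/4 = -2233273/4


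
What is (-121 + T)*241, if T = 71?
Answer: -12050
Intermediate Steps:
(-121 + T)*241 = (-121 + 71)*241 = -50*241 = -12050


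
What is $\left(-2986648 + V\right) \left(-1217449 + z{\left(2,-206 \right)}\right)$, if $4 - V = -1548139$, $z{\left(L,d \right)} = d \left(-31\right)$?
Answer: $1742120180815$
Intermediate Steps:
$z{\left(L,d \right)} = - 31 d$
$V = 1548143$ ($V = 4 - -1548139 = 4 + 1548139 = 1548143$)
$\left(-2986648 + V\right) \left(-1217449 + z{\left(2,-206 \right)}\right) = \left(-2986648 + 1548143\right) \left(-1217449 - -6386\right) = - 1438505 \left(-1217449 + 6386\right) = \left(-1438505\right) \left(-1211063\right) = 1742120180815$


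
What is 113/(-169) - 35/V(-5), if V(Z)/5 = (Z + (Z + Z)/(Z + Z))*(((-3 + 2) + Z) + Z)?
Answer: -6155/7436 ≈ -0.82773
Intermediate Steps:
V(Z) = 5*(1 + Z)*(-1 + 2*Z) (V(Z) = 5*((Z + (Z + Z)/(Z + Z))*(((-3 + 2) + Z) + Z)) = 5*((Z + (2*Z)/((2*Z)))*((-1 + Z) + Z)) = 5*((Z + (2*Z)*(1/(2*Z)))*(-1 + 2*Z)) = 5*((Z + 1)*(-1 + 2*Z)) = 5*((1 + Z)*(-1 + 2*Z)) = 5*(1 + Z)*(-1 + 2*Z))
113/(-169) - 35/V(-5) = 113/(-169) - 35/(-5 + 5*(-5) + 10*(-5)²) = 113*(-1/169) - 35/(-5 - 25 + 10*25) = -113/169 - 35/(-5 - 25 + 250) = -113/169 - 35/220 = -113/169 - 35*1/220 = -113/169 - 7/44 = -6155/7436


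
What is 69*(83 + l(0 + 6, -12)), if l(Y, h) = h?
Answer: 4899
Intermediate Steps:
69*(83 + l(0 + 6, -12)) = 69*(83 - 12) = 69*71 = 4899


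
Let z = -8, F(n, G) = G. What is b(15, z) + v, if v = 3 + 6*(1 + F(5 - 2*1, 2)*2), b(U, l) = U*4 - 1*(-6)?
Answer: 99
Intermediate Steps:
b(U, l) = 6 + 4*U (b(U, l) = 4*U + 6 = 6 + 4*U)
v = 33 (v = 3 + 6*(1 + 2*2) = 3 + 6*(1 + 4) = 3 + 6*5 = 3 + 30 = 33)
b(15, z) + v = (6 + 4*15) + 33 = (6 + 60) + 33 = 66 + 33 = 99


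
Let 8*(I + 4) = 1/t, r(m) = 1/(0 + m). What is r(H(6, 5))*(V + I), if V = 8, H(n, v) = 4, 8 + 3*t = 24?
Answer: 515/512 ≈ 1.0059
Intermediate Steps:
t = 16/3 (t = -8/3 + (⅓)*24 = -8/3 + 8 = 16/3 ≈ 5.3333)
r(m) = 1/m
I = -509/128 (I = -4 + 1/(8*(16/3)) = -4 + (⅛)*(3/16) = -4 + 3/128 = -509/128 ≈ -3.9766)
r(H(6, 5))*(V + I) = (8 - 509/128)/4 = (¼)*(515/128) = 515/512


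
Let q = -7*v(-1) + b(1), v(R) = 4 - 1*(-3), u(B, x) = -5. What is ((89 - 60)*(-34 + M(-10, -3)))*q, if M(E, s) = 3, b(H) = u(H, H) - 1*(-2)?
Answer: 46748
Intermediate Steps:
b(H) = -3 (b(H) = -5 - 1*(-2) = -5 + 2 = -3)
v(R) = 7 (v(R) = 4 + 3 = 7)
q = -52 (q = -7*7 - 3 = -49 - 3 = -52)
((89 - 60)*(-34 + M(-10, -3)))*q = ((89 - 60)*(-34 + 3))*(-52) = (29*(-31))*(-52) = -899*(-52) = 46748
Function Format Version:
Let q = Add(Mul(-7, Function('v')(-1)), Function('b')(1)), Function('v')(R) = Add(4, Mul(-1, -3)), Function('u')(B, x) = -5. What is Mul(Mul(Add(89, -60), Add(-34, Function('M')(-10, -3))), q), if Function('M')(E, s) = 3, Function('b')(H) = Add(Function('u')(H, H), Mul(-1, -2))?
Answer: 46748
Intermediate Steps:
Function('b')(H) = -3 (Function('b')(H) = Add(-5, Mul(-1, -2)) = Add(-5, 2) = -3)
Function('v')(R) = 7 (Function('v')(R) = Add(4, 3) = 7)
q = -52 (q = Add(Mul(-7, 7), -3) = Add(-49, -3) = -52)
Mul(Mul(Add(89, -60), Add(-34, Function('M')(-10, -3))), q) = Mul(Mul(Add(89, -60), Add(-34, 3)), -52) = Mul(Mul(29, -31), -52) = Mul(-899, -52) = 46748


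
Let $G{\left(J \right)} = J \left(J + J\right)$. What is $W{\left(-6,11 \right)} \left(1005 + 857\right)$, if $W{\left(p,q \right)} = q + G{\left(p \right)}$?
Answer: $154546$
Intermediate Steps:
$G{\left(J \right)} = 2 J^{2}$ ($G{\left(J \right)} = J 2 J = 2 J^{2}$)
$W{\left(p,q \right)} = q + 2 p^{2}$
$W{\left(-6,11 \right)} \left(1005 + 857\right) = \left(11 + 2 \left(-6\right)^{2}\right) \left(1005 + 857\right) = \left(11 + 2 \cdot 36\right) 1862 = \left(11 + 72\right) 1862 = 83 \cdot 1862 = 154546$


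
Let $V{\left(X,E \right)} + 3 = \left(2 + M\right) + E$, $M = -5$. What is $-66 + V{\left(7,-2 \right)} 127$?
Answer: $-1082$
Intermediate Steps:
$V{\left(X,E \right)} = -6 + E$ ($V{\left(X,E \right)} = -3 + \left(\left(2 - 5\right) + E\right) = -3 + \left(-3 + E\right) = -6 + E$)
$-66 + V{\left(7,-2 \right)} 127 = -66 + \left(-6 - 2\right) 127 = -66 - 1016 = -1082$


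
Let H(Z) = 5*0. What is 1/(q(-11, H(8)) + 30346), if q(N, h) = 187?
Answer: 1/30533 ≈ 3.2751e-5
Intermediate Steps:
H(Z) = 0
1/(q(-11, H(8)) + 30346) = 1/(187 + 30346) = 1/30533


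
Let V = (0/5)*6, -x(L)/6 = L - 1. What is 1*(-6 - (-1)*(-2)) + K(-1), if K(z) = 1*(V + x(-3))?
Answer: 16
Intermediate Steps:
x(L) = 6 - 6*L (x(L) = -6*(L - 1) = -6*(-1 + L) = 6 - 6*L)
V = 0 (V = (0*(⅕))*6 = 0*6 = 0)
K(z) = 24 (K(z) = 1*(0 + (6 - 6*(-3))) = 1*(0 + (6 + 18)) = 1*(0 + 24) = 1*24 = 24)
1*(-6 - (-1)*(-2)) + K(-1) = 1*(-6 - (-1)*(-2)) + 24 = 1*(-6 - 1*2) + 24 = 1*(-6 - 2) + 24 = 1*(-8) + 24 = -8 + 24 = 16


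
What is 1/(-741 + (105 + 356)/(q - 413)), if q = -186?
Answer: -599/444320 ≈ -0.0013481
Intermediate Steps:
1/(-741 + (105 + 356)/(q - 413)) = 1/(-741 + (105 + 356)/(-186 - 413)) = 1/(-741 + 461/(-599)) = 1/(-741 + 461*(-1/599)) = 1/(-741 - 461/599) = 1/(-444320/599) = -599/444320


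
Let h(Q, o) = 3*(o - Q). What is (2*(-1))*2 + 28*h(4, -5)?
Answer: -760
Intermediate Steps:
h(Q, o) = -3*Q + 3*o
(2*(-1))*2 + 28*h(4, -5) = (2*(-1))*2 + 28*(-3*4 + 3*(-5)) = -2*2 + 28*(-12 - 15) = -4 + 28*(-27) = -4 - 756 = -760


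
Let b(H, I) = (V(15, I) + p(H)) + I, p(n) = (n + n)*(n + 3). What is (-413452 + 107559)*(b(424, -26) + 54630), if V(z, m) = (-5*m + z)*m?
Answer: -126312396490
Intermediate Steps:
p(n) = 2*n*(3 + n) (p(n) = (2*n)*(3 + n) = 2*n*(3 + n))
V(z, m) = m*(z - 5*m) (V(z, m) = (z - 5*m)*m = m*(z - 5*m))
b(H, I) = I + I*(15 - 5*I) + 2*H*(3 + H) (b(H, I) = (I*(15 - 5*I) + 2*H*(3 + H)) + I = I + I*(15 - 5*I) + 2*H*(3 + H))
(-413452 + 107559)*(b(424, -26) + 54630) = (-413452 + 107559)*((-26 - 5*(-26)*(-3 - 26) + 2*424*(3 + 424)) + 54630) = -305893*((-26 - 5*(-26)*(-29) + 2*424*427) + 54630) = -305893*((-26 - 3770 + 362096) + 54630) = -305893*(358300 + 54630) = -305893*412930 = -126312396490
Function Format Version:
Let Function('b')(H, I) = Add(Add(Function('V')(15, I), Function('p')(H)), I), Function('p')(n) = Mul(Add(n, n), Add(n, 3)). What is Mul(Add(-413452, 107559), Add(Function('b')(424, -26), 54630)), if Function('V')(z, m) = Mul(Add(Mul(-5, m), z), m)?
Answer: -126312396490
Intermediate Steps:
Function('p')(n) = Mul(2, n, Add(3, n)) (Function('p')(n) = Mul(Mul(2, n), Add(3, n)) = Mul(2, n, Add(3, n)))
Function('V')(z, m) = Mul(m, Add(z, Mul(-5, m))) (Function('V')(z, m) = Mul(Add(z, Mul(-5, m)), m) = Mul(m, Add(z, Mul(-5, m))))
Function('b')(H, I) = Add(I, Mul(I, Add(15, Mul(-5, I))), Mul(2, H, Add(3, H))) (Function('b')(H, I) = Add(Add(Mul(I, Add(15, Mul(-5, I))), Mul(2, H, Add(3, H))), I) = Add(I, Mul(I, Add(15, Mul(-5, I))), Mul(2, H, Add(3, H))))
Mul(Add(-413452, 107559), Add(Function('b')(424, -26), 54630)) = Mul(Add(-413452, 107559), Add(Add(-26, Mul(-5, -26, Add(-3, -26)), Mul(2, 424, Add(3, 424))), 54630)) = Mul(-305893, Add(Add(-26, Mul(-5, -26, -29), Mul(2, 424, 427)), 54630)) = Mul(-305893, Add(Add(-26, -3770, 362096), 54630)) = Mul(-305893, Add(358300, 54630)) = Mul(-305893, 412930) = -126312396490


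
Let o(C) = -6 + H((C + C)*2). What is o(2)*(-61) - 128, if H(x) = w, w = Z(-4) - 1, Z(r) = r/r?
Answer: 238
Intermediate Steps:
Z(r) = 1
w = 0 (w = 1 - 1 = 0)
H(x) = 0
o(C) = -6 (o(C) = -6 + 0 = -6)
o(2)*(-61) - 128 = -6*(-61) - 128 = 366 - 128 = 238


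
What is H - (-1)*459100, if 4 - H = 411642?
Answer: 47462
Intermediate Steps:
H = -411638 (H = 4 - 1*411642 = 4 - 411642 = -411638)
H - (-1)*459100 = -411638 - (-1)*459100 = -411638 - 1*(-459100) = -411638 + 459100 = 47462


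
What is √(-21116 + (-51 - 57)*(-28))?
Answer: 2*I*√4523 ≈ 134.51*I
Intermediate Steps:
√(-21116 + (-51 - 57)*(-28)) = √(-21116 - 108*(-28)) = √(-21116 + 3024) = √(-18092) = 2*I*√4523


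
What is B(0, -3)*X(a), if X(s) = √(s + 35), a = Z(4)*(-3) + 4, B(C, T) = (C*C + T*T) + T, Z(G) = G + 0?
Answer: 18*√3 ≈ 31.177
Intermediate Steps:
Z(G) = G
B(C, T) = T + C² + T² (B(C, T) = (C² + T²) + T = T + C² + T²)
a = -8 (a = 4*(-3) + 4 = -12 + 4 = -8)
X(s) = √(35 + s)
B(0, -3)*X(a) = (-3 + 0² + (-3)²)*√(35 - 8) = (-3 + 0 + 9)*√27 = 6*(3*√3) = 18*√3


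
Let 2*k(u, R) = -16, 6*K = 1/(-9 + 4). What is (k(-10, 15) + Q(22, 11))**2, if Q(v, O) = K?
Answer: 58081/900 ≈ 64.534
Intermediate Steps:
K = -1/30 (K = 1/(6*(-9 + 4)) = (1/6)/(-5) = (1/6)*(-1/5) = -1/30 ≈ -0.033333)
Q(v, O) = -1/30
k(u, R) = -8 (k(u, R) = (1/2)*(-16) = -8)
(k(-10, 15) + Q(22, 11))**2 = (-8 - 1/30)**2 = (-241/30)**2 = 58081/900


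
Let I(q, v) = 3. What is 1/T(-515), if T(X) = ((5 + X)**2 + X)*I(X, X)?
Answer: 1/778755 ≈ 1.2841e-6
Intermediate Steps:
T(X) = 3*X + 3*(5 + X)**2 (T(X) = ((5 + X)**2 + X)*3 = (X + (5 + X)**2)*3 = 3*X + 3*(5 + X)**2)
1/T(-515) = 1/(3*(-515) + 3*(5 - 515)**2) = 1/(-1545 + 3*(-510)**2) = 1/(-1545 + 3*260100) = 1/(-1545 + 780300) = 1/778755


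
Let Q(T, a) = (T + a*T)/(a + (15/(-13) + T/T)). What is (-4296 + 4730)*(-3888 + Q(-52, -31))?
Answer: -46146352/27 ≈ -1.7091e+6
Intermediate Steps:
Q(T, a) = (T + T*a)/(-2/13 + a) (Q(T, a) = (T + T*a)/(a + (15*(-1/13) + 1)) = (T + T*a)/(a + (-15/13 + 1)) = (T + T*a)/(a - 2/13) = (T + T*a)/(-2/13 + a))
(-4296 + 4730)*(-3888 + Q(-52, -31)) = (-4296 + 4730)*(-3888 + 13*(-52)*(1 - 31)/(-2 + 13*(-31))) = 434*(-3888 + 13*(-52)*(-30)/(-2 - 403)) = 434*(-3888 + 13*(-52)*(-30)/(-405)) = 434*(-3888 + 13*(-52)*(-1/405)*(-30)) = 434*(-3888 - 1352/27) = 434*(-106328/27) = -46146352/27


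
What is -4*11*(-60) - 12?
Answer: 2628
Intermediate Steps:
-4*11*(-60) - 12 = -44*(-60) - 12 = 2640 - 12 = 2628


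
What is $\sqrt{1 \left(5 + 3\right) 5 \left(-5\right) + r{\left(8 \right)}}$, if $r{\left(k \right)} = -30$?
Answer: $i \sqrt{230} \approx 15.166 i$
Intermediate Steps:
$\sqrt{1 \left(5 + 3\right) 5 \left(-5\right) + r{\left(8 \right)}} = \sqrt{1 \left(5 + 3\right) 5 \left(-5\right) - 30} = \sqrt{1 \cdot 8 \cdot 5 \left(-5\right) - 30} = \sqrt{8 \cdot 5 \left(-5\right) - 30} = \sqrt{40 \left(-5\right) - 30} = \sqrt{-200 - 30} = \sqrt{-230} = i \sqrt{230}$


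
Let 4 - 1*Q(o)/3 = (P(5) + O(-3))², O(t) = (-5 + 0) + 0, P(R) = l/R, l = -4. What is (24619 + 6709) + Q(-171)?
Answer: 780977/25 ≈ 31239.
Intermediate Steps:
P(R) = -4/R
O(t) = -5 (O(t) = -5 + 0 = -5)
Q(o) = -2223/25 (Q(o) = 12 - 3*(-4/5 - 5)² = 12 - 3*(-4*⅕ - 5)² = 12 - 3*(-⅘ - 5)² = 12 - 3*(-29/5)² = 12 - 3*841/25 = 12 - 2523/25 = -2223/25)
(24619 + 6709) + Q(-171) = (24619 + 6709) - 2223/25 = 31328 - 2223/25 = 780977/25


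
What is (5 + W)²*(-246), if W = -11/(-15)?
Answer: -606472/75 ≈ -8086.3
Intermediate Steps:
W = 11/15 (W = -11*(-1/15) = 11/15 ≈ 0.73333)
(5 + W)²*(-246) = (5 + 11/15)²*(-246) = (86/15)²*(-246) = (7396/225)*(-246) = -606472/75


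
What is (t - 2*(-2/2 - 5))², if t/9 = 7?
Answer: 5625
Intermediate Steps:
t = 63 (t = 9*7 = 63)
(t - 2*(-2/2 - 5))² = (63 - 2*(-2/2 - 5))² = (63 - 2*(-2*½ - 5))² = (63 - 2*(-1 - 5))² = (63 - 2*(-6))² = (63 + 12)² = 75² = 5625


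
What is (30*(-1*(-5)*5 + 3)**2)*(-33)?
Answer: -776160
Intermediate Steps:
(30*(-1*(-5)*5 + 3)**2)*(-33) = (30*(5*5 + 3)**2)*(-33) = (30*(25 + 3)**2)*(-33) = (30*28**2)*(-33) = (30*784)*(-33) = 23520*(-33) = -776160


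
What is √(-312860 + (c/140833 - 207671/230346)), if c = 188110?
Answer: I*√36582816639820798289222126/10813439406 ≈ 559.34*I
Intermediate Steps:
√(-312860 + (c/140833 - 207671/230346)) = √(-312860 + (188110/140833 - 207671/230346)) = √(-312860 + 14083456117/32440318218) = √(-10149263874227363/32440318218) = I*√36582816639820798289222126/10813439406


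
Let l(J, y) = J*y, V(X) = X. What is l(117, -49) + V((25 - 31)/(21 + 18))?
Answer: -74531/13 ≈ -5733.2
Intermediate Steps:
l(117, -49) + V((25 - 31)/(21 + 18)) = 117*(-49) + (25 - 31)/(21 + 18) = -5733 - 6/39 = -5733 - 6*1/39 = -5733 - 2/13 = -74531/13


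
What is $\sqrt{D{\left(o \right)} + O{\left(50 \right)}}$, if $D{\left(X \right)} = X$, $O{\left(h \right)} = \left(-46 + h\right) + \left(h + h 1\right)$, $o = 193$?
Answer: $3 \sqrt{33} \approx 17.234$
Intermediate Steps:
$O{\left(h \right)} = -46 + 3 h$ ($O{\left(h \right)} = \left(-46 + h\right) + \left(h + h\right) = \left(-46 + h\right) + 2 h = -46 + 3 h$)
$\sqrt{D{\left(o \right)} + O{\left(50 \right)}} = \sqrt{193 + \left(-46 + 3 \cdot 50\right)} = \sqrt{193 + \left(-46 + 150\right)} = \sqrt{193 + 104} = \sqrt{297} = 3 \sqrt{33}$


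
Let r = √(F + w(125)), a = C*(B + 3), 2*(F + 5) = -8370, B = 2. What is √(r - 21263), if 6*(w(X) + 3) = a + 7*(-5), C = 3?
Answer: √(-191367 + 3*I*√37767)/3 ≈ 0.22212 + 145.82*I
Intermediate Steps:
F = -4190 (F = -5 + (½)*(-8370) = -5 - 4185 = -4190)
a = 15 (a = 3*(2 + 3) = 3*5 = 15)
w(X) = -19/3 (w(X) = -3 + (15 + 7*(-5))/6 = -3 + (15 - 35)/6 = -3 + (⅙)*(-20) = -3 - 10/3 = -19/3)
r = I*√37767/3 (r = √(-4190 - 19/3) = √(-12589/3) = I*√37767/3 ≈ 64.779*I)
√(r - 21263) = √(I*√37767/3 - 21263) = √(-21263 + I*√37767/3)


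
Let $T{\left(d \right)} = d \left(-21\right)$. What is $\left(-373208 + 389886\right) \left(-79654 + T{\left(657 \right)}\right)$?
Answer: $-1558575778$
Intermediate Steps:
$T{\left(d \right)} = - 21 d$
$\left(-373208 + 389886\right) \left(-79654 + T{\left(657 \right)}\right) = \left(-373208 + 389886\right) \left(-79654 - 13797\right) = 16678 \left(-79654 - 13797\right) = 16678 \left(-93451\right) = -1558575778$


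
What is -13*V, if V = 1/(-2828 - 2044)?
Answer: 13/4872 ≈ 0.0026683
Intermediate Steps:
V = -1/4872 (V = 1/(-4872) = -1/4872 ≈ -0.00020525)
-13*V = -13*(-1/4872) = 13/4872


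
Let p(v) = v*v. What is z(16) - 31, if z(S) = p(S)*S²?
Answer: 65505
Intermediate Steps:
p(v) = v²
z(S) = S⁴ (z(S) = S²*S² = S⁴)
z(16) - 31 = 16⁴ - 31 = 65536 - 31 = 65505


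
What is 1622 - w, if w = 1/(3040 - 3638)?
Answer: 969957/598 ≈ 1622.0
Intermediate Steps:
w = -1/598 (w = 1/(-598) = -1/598 ≈ -0.0016722)
1622 - w = 1622 - 1*(-1/598) = 1622 + 1/598 = 969957/598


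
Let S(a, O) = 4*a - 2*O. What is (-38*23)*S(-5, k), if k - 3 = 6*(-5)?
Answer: -29716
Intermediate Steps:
k = -27 (k = 3 + 6*(-5) = 3 - 30 = -27)
S(a, O) = -2*O + 4*a
(-38*23)*S(-5, k) = (-38*23)*(-2*(-27) + 4*(-5)) = -874*(54 - 20) = -874*34 = -29716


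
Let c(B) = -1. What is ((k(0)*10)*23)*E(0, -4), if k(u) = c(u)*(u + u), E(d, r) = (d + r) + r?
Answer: 0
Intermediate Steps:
E(d, r) = d + 2*r
k(u) = -2*u (k(u) = -(u + u) = -2*u)
((k(0)*10)*23)*E(0, -4) = ((-2*0*10)*23)*(0 + 2*(-4)) = ((0*10)*23)*(0 - 8) = (0*23)*(-8) = 0*(-8) = 0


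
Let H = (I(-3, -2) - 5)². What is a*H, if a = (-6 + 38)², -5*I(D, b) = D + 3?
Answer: 25600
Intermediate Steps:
I(D, b) = -⅗ - D/5 (I(D, b) = -(D + 3)/5 = -(3 + D)/5 = -⅗ - D/5)
H = 25 (H = ((-⅗ - ⅕*(-3)) - 5)² = ((-⅗ + ⅗) - 5)² = (0 - 5)² = (-5)² = 25)
a = 1024 (a = 32² = 1024)
a*H = 1024*25 = 25600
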